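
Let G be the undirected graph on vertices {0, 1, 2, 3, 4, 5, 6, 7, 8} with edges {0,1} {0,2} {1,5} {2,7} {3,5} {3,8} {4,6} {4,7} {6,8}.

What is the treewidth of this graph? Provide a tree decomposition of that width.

Every bag has size at most 3, so the width is 3 − 1 = 2 and tw(G) ≤ 2. The edges 8–6–4–7–2–0–1–5–3–8 form a cycle, so G is not a tree and its treewidth is at least 2. Hence tw(G) = 2 exactly.

Treewidth 2.
Bags: B1 = {4, 6, 8}  B2 = {4, 7, 8}  B3 = {2, 7, 8}  B4 = {0, 2, 8}  B5 = {0, 1, 8}  B6 = {1, 5, 8}  B7 = {3, 5, 8}
Tree: B1–B2, B2–B3, B3–B4, B4–B5, B5–B6, B6–B7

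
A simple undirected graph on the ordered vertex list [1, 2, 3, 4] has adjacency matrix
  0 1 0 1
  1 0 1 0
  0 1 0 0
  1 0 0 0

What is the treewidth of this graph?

1

A width-1 tree decomposition is:
Bags: B1 = {1, 4}  B2 = {1, 2}  B3 = {2, 3}
Tree: B1–B2, B2–B3
Every bag has size at most 2, so the width is 2 − 1 = 1 and tw(G) ≤ 1. Since G has at least one edge (e.g. 4–1), it is not an edgeless graph, so tw(G) ≥ 1. Combining the bounds, tw(G) = 1.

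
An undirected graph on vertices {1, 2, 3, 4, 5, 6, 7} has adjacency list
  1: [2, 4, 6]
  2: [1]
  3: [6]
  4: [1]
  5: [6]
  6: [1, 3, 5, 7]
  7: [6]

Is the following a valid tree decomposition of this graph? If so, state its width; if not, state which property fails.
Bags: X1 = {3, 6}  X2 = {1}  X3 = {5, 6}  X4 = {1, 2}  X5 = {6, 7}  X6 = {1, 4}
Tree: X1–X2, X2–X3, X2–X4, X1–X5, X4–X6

A tree decomposition must satisfy three properties: every vertex lies in some bag; for every edge, both endpoints lie together in some bag; and for every vertex, the bags containing it form a connected subtree. Here edge (6,1) lies in no bag, so the decomposition is invalid.

No — edge (6,1) lies in no bag.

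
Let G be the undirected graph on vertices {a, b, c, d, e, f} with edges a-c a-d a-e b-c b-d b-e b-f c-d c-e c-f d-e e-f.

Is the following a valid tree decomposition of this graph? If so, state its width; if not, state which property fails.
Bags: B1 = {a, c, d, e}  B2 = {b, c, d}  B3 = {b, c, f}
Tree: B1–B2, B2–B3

No — edge (e,b) lies in no bag.

A tree decomposition must satisfy three properties: every vertex lies in some bag; for every edge, both endpoints lie together in some bag; and for every vertex, the bags containing it form a connected subtree. Here edge (e,b) lies in no bag, so the decomposition is invalid.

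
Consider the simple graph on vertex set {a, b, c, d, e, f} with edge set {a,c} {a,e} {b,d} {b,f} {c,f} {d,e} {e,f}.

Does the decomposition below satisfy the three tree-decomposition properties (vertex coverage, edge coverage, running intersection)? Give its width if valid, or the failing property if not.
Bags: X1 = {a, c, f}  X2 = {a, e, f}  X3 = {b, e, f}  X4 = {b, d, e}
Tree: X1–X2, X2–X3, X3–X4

Yes; width 2.

Checking the three conditions: (i) the bags cover all of {a, b, c, d, e, f}; (ii) for each edge, some bag contains both endpoints; (iii) the bags containing any fixed vertex form a subtree. All hold, so the decomposition is valid with width 3 − 1 = 2.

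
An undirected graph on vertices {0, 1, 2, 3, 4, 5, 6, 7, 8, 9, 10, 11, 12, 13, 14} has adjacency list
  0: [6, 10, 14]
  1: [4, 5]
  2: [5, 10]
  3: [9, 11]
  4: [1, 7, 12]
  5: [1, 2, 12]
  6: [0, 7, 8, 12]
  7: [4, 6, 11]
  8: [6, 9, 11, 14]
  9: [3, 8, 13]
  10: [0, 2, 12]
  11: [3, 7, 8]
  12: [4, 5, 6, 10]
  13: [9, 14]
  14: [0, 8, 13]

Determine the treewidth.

A width-3 tree decomposition is:
Bags: B1 = {1, 2, 5, 10}  B2 = {1, 5, 10, 12}  B3 = {1, 4, 10, 12}  B4 = {0, 4, 10, 12}  B5 = {0, 4, 6, 12}  B6 = {0, 4, 6, 7}  B7 = {0, 6, 7, 14}  B8 = {6, 7, 8, 14}  B9 = {7, 8, 11, 14}  B10 = {8, 11, 13, 14}  B11 = {8, 9, 11, 13}  B12 = {3, 9, 11, 13}
Tree: B1–B2, B2–B3, B3–B4, B4–B5, B5–B6, B6–B7, B7–B8, B8–B9, B9–B10, B10–B11, B11–B12
Each bag holds 4 vertices, so the decomposition has width 3, which upper-bounds the treewidth. For the lower bound: the 4 vertex sets {1,2,5}, {10}, {12}, {0,4,6,7} are disjoint, each induces a connected subgraph, and every pair is joined by at least one edge of G. Contracting each set to a single vertex therefore yields K_{4} as a minor, and since treewidth is minor-monotone, tw(G) ≥ tw(K_{4}) = 3. The upper and lower bounds meet at 3, so that is the treewidth.

3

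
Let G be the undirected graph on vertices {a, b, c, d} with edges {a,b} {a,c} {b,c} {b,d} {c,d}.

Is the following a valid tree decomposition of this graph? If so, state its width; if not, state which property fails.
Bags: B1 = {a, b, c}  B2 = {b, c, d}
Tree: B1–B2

Yes; width 2.

Vertex coverage: the bags together contain {a, b, c, d}, the full vertex set. Edge coverage: each edge of G has both endpoints in at least one bag. Running intersection: for every vertex, the bags containing it form a connected subtree. All three properties hold, so this is a valid tree decomposition of width max|bag| − 1 = 2, and hence tw(G) ≤ 2.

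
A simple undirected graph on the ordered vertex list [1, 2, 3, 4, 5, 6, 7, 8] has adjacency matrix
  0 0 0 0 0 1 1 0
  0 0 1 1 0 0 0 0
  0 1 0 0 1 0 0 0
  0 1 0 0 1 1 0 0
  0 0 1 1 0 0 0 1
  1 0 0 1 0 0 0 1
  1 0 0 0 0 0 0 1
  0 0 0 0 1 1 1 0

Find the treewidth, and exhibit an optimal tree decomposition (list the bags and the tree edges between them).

The largest bag has 3 vertices, giving width 2; this decomposition certifies tw(G) ≤ 2. Since 3–2–4–5–3 is a cycle in G, G is not acyclic. Forests are exactly the graphs of treewidth ≤ 1, so tw(G) ≥ 2. Therefore the treewidth is 2.

Treewidth 2.
One optimal decomposition is:
Bags: B1 = {2, 3, 5}  B2 = {2, 4, 5}  B3 = {4, 5, 8}  B4 = {4, 6, 8}  B5 = {6, 7, 8}  B6 = {1, 6, 7}
Tree: B1–B2, B2–B3, B3–B4, B4–B5, B5–B6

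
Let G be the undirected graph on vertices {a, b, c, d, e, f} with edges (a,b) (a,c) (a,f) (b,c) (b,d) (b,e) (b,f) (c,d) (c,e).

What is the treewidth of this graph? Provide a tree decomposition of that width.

Each bag holds 3 vertices, so the decomposition has width 2, which upper-bounds the treewidth. Conversely, {b, c, d} is a clique of size 3, and the vertices of any clique must share a bag in every tree decomposition; so some bag has ≥ 3 vertices and tw(G) ≥ 2. Combining the bounds, tw(G) = 2.

Treewidth 2.
One such decomposition:
Bags: B1 = {b, c, e}  B2 = {a, b, c}  B3 = {a, b, f}  B4 = {b, c, d}
Tree: B1–B2, B2–B3, B1–B4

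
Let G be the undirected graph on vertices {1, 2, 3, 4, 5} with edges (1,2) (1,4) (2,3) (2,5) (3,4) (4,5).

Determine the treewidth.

A width-2 tree decomposition is:
Bags: B1 = {1, 2, 4}  B2 = {2, 4, 5}  B3 = {2, 3, 4}
Tree: B1–B2, B2–B3
Every bag has size at most 3, so the width is 3 − 1 = 2 and tw(G) ≤ 2. For the lower bound, G contains the cycle 4–1–2–5–4, so G is not a forest; only forests have treewidth ≤ 1, hence tw(G) ≥ 2. Hence tw(G) = 2 exactly.

2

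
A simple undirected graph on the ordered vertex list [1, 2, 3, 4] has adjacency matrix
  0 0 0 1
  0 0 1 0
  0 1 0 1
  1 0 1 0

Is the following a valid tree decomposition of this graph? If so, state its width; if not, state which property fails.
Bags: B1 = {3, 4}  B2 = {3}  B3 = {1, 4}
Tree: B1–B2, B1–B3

No — vertex 2 appears in no bag.

A tree decomposition must satisfy three properties: every vertex lies in some bag; for every edge, both endpoints lie together in some bag; and for every vertex, the bags containing it form a connected subtree. Here vertex 2 appears in no bag, so the decomposition is invalid.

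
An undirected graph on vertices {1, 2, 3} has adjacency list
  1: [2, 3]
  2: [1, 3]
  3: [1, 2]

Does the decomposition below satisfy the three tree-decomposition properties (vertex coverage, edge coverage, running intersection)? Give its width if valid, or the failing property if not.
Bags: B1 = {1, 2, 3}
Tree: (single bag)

Yes; width 2.

Every vertex of G appears in some bag (union = {1, 2, 3}); every edge is covered by a bag; and for each vertex v the set of bags containing v is connected in the bag tree. The decomposition is therefore valid. The largest bag has 3 vertices, so the width is 2.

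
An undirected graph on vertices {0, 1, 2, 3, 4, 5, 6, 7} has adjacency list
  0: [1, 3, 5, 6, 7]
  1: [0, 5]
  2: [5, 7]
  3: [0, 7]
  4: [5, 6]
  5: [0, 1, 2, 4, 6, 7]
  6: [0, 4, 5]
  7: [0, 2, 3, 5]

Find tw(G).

A width-2 tree decomposition is:
Bags: B1 = {0, 5, 6}  B2 = {0, 1, 5}  B3 = {0, 5, 7}  B4 = {2, 5, 7}  B5 = {4, 5, 6}  B6 = {0, 3, 7}
Tree: B1–B2, B1–B3, B3–B4, B1–B5, B3–B6
The largest bag has 3 vertices, giving width 2; this decomposition certifies tw(G) ≤ 2. Conversely, {0, 3, 7} is a clique of size 3, and the vertices of any clique must share a bag in every tree decomposition; so some bag has ≥ 3 vertices and tw(G) ≥ 2. Combining the bounds, tw(G) = 2.

2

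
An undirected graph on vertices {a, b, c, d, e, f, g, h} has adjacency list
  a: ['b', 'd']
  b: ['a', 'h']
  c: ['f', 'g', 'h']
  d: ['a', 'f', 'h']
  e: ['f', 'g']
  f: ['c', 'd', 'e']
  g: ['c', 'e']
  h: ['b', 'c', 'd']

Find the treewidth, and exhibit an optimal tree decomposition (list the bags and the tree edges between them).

Every bag has size at most 3, so the width is 3 − 1 = 2 and tw(G) ≤ 2. The edges g–e–f–c–g form a cycle, so G is not a tree and its treewidth is at least 2. The upper and lower bounds meet at 2, so that is the treewidth.

Treewidth 2.
One optimal decomposition is:
Bags: B1 = {c, e, g}  B2 = {c, e, f}  B3 = {c, f, h}  B4 = {d, f, h}  B5 = {b, d, h}  B6 = {a, b, d}
Tree: B1–B2, B2–B3, B3–B4, B4–B5, B5–B6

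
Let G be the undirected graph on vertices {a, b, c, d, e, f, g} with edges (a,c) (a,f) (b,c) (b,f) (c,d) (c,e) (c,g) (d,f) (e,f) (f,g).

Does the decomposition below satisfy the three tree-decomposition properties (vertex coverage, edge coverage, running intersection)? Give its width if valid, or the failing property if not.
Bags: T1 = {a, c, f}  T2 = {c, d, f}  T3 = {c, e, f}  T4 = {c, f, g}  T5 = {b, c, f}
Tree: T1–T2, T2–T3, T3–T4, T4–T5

Yes; width 2.

Every vertex of G appears in some bag (union = {a, b, c, d, e, f, g}); every edge is covered by a bag; and for each vertex v the set of bags containing v is connected in the bag tree. The decomposition is therefore valid. The largest bag has 3 vertices, so the width is 2.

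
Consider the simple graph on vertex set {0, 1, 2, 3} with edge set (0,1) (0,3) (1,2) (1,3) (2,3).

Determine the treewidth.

2

A width-2 tree decomposition is:
Bags: B1 = {0, 1, 3}  B2 = {1, 2, 3}
Tree: B1–B2
Each bag holds 3 vertices, so the decomposition has width 2, which upper-bounds the treewidth. On the other hand G contains the 3-clique {0, 1, 3}. A clique must lie in a single bag of any decomposition, so no decomposition can have width below 2. Therefore the treewidth is 2.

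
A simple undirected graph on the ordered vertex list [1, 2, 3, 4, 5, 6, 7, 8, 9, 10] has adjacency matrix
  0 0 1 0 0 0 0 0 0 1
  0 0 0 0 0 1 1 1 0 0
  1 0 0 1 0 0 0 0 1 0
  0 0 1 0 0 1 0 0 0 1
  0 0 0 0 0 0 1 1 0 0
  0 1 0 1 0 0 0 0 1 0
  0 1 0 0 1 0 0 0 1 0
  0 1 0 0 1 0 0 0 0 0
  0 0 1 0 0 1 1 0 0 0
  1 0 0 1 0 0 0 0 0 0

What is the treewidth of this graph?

2

A width-2 tree decomposition is:
Bags: B1 = {1, 4, 10}  B2 = {1, 3, 4}  B3 = {3, 4, 6}  B4 = {3, 6, 9}  B5 = {2, 6, 9}  B6 = {2, 7, 9}  B7 = {2, 7, 8}  B8 = {5, 7, 8}
Tree: B1–B2, B2–B3, B3–B4, B4–B5, B5–B6, B6–B7, B7–B8
The largest bag has 3 vertices, giving width 2; this decomposition certifies tw(G) ≤ 2. For the lower bound, G contains the cycle 10–1–3–4–10, so G is not a forest; only forests have treewidth ≤ 1, hence tw(G) ≥ 2. Combining the bounds, tw(G) = 2.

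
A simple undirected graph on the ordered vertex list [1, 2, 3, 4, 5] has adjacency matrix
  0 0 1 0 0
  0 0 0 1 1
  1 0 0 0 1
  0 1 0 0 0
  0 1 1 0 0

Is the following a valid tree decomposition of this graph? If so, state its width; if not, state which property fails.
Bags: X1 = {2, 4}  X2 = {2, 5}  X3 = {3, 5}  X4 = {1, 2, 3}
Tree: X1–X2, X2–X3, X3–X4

A tree decomposition must satisfy three properties: every vertex lies in some bag; for every edge, both endpoints lie together in some bag; and for every vertex, the bags containing it form a connected subtree. Here bags containing vertex 2 are not connected in the tree, so the decomposition is invalid.

No — bags containing vertex 2 are not connected in the tree.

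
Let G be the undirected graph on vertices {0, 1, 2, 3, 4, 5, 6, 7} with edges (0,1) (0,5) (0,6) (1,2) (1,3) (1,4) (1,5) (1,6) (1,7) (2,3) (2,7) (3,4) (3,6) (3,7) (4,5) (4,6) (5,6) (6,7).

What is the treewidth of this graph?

A width-3 tree decomposition is:
Bags: B1 = {1, 4, 5, 6}  B2 = {0, 1, 5, 6}  B3 = {1, 3, 4, 6}  B4 = {1, 3, 6, 7}  B5 = {1, 2, 3, 7}
Tree: B1–B2, B1–B3, B3–B4, B4–B5
Every bag has size at most 4, so the width is 4 − 1 = 3 and tw(G) ≤ 3. For the lower bound, the 4 vertices {1, 2, 3, 7} are pairwise adjacent, and any tree decomposition puts a clique entirely inside one bag — forcing width ≥ 3. The upper and lower bounds meet at 3, so that is the treewidth.

3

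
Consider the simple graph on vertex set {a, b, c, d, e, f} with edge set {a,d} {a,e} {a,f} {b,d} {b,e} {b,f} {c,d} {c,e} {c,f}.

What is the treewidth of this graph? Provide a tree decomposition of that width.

Treewidth 3.
Bags: B1 = {a, d, e, f}  B2 = {c, d, e, f}  B3 = {b, d, e, f}
Tree: B1–B2, B2–B3

The largest bag has 4 vertices, giving width 3; this decomposition certifies tw(G) ≤ 3. For the lower bound: the 4 vertex sets {a,d}, {c,f}, {e}, {b} are disjoint, each induces a connected subgraph, and every pair is joined by at least one edge of G. Contracting each set to a single vertex therefore yields K_{4} as a minor, and since treewidth is minor-monotone, tw(G) ≥ tw(K_{4}) = 3. Therefore the treewidth is 3.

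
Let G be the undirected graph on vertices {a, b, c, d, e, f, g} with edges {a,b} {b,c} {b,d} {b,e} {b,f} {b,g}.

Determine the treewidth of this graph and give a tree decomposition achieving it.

Each bag holds 2 vertices, so the decomposition has width 1, which upper-bounds the treewidth. Any graph with an edge has treewidth ≥ 1, and G has the edge b–a. The upper and lower bounds meet at 1, so that is the treewidth.

Treewidth 1.
One optimal decomposition is:
Bags: B1 = {a, b}  B2 = {b, d}  B3 = {b, g}  B4 = {b, c}  B5 = {b, f}  B6 = {b, e}
Tree: B1–B2, B2–B3, B3–B4, B4–B5, B4–B6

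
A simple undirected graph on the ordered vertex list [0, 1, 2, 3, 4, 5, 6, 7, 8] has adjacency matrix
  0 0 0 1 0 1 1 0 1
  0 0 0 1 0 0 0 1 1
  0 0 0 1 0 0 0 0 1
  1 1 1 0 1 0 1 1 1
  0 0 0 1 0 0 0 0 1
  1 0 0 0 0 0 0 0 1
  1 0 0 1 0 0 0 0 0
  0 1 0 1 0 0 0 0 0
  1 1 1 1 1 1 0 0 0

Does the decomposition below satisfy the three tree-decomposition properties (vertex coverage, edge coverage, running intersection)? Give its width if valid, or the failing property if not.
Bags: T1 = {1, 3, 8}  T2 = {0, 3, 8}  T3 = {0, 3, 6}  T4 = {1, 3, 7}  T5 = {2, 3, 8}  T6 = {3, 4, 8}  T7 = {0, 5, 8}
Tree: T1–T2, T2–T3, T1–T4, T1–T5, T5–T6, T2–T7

Yes; width 2.

Vertex coverage: the bags together contain {0, 1, 2, 3, 4, 5, 6, 7, 8}, the full vertex set. Edge coverage: each edge of G has both endpoints in at least one bag. Running intersection: for every vertex, the bags containing it form a connected subtree. All three properties hold, so this is a valid tree decomposition of width max|bag| − 1 = 2, and hence tw(G) ≤ 2.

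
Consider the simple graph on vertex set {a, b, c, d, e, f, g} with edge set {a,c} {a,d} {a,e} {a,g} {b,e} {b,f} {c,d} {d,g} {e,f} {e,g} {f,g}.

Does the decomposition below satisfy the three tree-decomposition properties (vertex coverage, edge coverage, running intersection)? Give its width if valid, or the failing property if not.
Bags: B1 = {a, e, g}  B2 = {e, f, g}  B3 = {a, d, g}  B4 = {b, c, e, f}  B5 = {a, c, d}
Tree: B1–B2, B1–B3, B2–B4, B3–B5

No — bags containing vertex c are not connected in the tree.

A tree decomposition must satisfy three properties: every vertex lies in some bag; for every edge, both endpoints lie together in some bag; and for every vertex, the bags containing it form a connected subtree. Here bags containing vertex c are not connected in the tree, so the decomposition is invalid.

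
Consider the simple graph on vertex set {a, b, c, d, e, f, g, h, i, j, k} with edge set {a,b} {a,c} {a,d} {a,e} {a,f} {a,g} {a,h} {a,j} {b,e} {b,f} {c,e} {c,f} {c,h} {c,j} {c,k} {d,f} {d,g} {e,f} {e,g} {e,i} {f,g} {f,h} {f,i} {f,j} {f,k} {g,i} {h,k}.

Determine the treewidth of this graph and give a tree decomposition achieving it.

Each bag holds 4 vertices, so the decomposition has width 3, which upper-bounds the treewidth. For the lower bound, the 4 vertices {a, d, f, g} are pairwise adjacent, and any tree decomposition puts a clique entirely inside one bag — forcing width ≥ 3. The upper and lower bounds meet at 3, so that is the treewidth.

Treewidth 3.
One such decomposition:
Bags: B1 = {a, c, f, j}  B2 = {a, c, e, f}  B3 = {a, e, f, g}  B4 = {a, c, f, h}  B5 = {a, d, f, g}  B6 = {e, f, g, i}  B7 = {c, f, h, k}  B8 = {a, b, e, f}
Tree: B1–B2, B2–B3, B2–B4, B3–B5, B3–B6, B4–B7, B2–B8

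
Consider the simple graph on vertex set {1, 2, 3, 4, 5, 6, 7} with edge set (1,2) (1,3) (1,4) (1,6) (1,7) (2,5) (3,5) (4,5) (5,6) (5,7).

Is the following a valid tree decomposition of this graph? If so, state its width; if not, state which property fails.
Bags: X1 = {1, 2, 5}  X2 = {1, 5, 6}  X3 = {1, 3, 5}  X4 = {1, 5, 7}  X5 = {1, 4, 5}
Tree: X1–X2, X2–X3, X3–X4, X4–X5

Checking the three conditions: (i) the bags cover all of {1, 2, 3, 4, 5, 6, 7}; (ii) for each edge, some bag contains both endpoints; (iii) the bags containing any fixed vertex form a subtree. All hold, so the decomposition is valid with width 3 − 1 = 2.

Yes; width 2.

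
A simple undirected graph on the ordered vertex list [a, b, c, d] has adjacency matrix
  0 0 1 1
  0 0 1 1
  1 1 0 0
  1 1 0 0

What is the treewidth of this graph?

A width-2 tree decomposition is:
Bags: B1 = {a, c, d}  B2 = {b, c, d}
Tree: B1–B2
Each bag holds 3 vertices, so the decomposition has width 2, which upper-bounds the treewidth. For the lower bound, G contains the cycle d–a–c–b–d, so G is not a forest; only forests have treewidth ≤ 1, hence tw(G) ≥ 2. Therefore the treewidth is 2.

2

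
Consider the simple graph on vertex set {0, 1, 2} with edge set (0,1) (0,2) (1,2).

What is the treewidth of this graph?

2

A width-2 tree decomposition is:
Bags: B1 = {0, 1, 2}
Tree: (single bag)
A single bag containing all 3 vertices is trivially a valid decomposition of width 2. Conversely, {0, 1, 2} is a clique of size 3, and the vertices of any clique must share a bag in every tree decomposition; so some bag has ≥ 3 vertices and tw(G) ≥ 2. The upper and lower bounds meet at 2, so that is the treewidth.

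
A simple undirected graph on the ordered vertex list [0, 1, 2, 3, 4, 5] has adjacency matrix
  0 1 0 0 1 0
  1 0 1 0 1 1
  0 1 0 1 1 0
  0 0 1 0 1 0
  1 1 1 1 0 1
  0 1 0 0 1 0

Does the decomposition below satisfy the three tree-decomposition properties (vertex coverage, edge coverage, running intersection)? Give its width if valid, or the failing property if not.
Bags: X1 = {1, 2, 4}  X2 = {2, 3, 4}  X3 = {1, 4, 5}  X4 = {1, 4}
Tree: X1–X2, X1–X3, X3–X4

No — vertex 0 appears in no bag.

A tree decomposition must satisfy three properties: every vertex lies in some bag; for every edge, both endpoints lie together in some bag; and for every vertex, the bags containing it form a connected subtree. Here vertex 0 appears in no bag, so the decomposition is invalid.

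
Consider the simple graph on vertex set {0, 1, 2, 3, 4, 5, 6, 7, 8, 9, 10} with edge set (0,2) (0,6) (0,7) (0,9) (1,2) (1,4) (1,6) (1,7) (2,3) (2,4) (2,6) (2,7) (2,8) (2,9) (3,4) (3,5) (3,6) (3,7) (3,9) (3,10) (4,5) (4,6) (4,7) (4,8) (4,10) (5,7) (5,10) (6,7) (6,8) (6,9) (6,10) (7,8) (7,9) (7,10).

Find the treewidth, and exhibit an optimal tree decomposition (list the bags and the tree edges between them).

The largest bag has 5 vertices, giving width 4; this decomposition certifies tw(G) ≤ 4. On the other hand G contains the 5-clique {3, 4, 5, 7, 10}. A clique must lie in a single bag of any decomposition, so no decomposition can have width below 4. Combining the bounds, tw(G) = 4.

Treewidth 4.
One such decomposition:
Bags: B1 = {2, 4, 6, 7, 8}  B2 = {2, 3, 4, 6, 7}  B3 = {2, 3, 6, 7, 9}  B4 = {3, 4, 6, 7, 10}  B5 = {0, 2, 6, 7, 9}  B6 = {1, 2, 4, 6, 7}  B7 = {3, 4, 5, 7, 10}
Tree: B1–B2, B2–B3, B2–B4, B3–B5, B1–B6, B4–B7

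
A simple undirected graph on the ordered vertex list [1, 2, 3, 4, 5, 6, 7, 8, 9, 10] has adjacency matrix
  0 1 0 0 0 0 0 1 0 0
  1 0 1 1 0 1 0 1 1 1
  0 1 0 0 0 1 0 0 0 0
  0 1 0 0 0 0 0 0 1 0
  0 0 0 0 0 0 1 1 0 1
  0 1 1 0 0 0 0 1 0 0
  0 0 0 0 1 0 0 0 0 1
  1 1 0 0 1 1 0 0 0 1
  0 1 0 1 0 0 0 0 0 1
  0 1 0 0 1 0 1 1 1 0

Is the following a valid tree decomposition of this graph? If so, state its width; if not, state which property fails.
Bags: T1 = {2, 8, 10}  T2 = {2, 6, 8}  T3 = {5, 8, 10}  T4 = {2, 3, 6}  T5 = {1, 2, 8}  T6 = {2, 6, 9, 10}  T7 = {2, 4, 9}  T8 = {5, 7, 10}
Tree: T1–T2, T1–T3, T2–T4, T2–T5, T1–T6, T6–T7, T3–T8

A tree decomposition must satisfy three properties: every vertex lies in some bag; for every edge, both endpoints lie together in some bag; and for every vertex, the bags containing it form a connected subtree. Here bags containing vertex 6 are not connected in the tree, so the decomposition is invalid.

No — bags containing vertex 6 are not connected in the tree.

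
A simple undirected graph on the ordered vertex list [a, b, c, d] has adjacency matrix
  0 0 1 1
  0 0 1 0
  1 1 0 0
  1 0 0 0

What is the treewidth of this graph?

A width-1 tree decomposition is:
Bags: B1 = {a, d}  B2 = {a, c}  B3 = {b, c}
Tree: B1–B2, B2–B3
Every bag has size at most 2, so the width is 2 − 1 = 1 and tw(G) ≤ 1. G has an edge, so its treewidth is at least 1. Hence tw(G) = 1 exactly.

1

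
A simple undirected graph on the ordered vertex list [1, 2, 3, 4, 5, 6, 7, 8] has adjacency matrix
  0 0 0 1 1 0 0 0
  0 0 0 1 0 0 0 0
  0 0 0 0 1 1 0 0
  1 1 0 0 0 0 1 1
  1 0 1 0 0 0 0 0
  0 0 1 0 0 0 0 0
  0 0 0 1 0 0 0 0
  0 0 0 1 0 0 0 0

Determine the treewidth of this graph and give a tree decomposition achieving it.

Each bag holds 2 vertices, so the decomposition has width 1, which upper-bounds the treewidth. G has an edge, so its treewidth is at least 1. Hence tw(G) = 1 exactly.

Treewidth 1.
One optimal decomposition is:
Bags: B1 = {3, 5}  B2 = {1, 5}  B3 = {3, 6}  B4 = {1, 4}  B5 = {4, 7}  B6 = {2, 4}  B7 = {4, 8}
Tree: B1–B2, B1–B3, B2–B4, B4–B5, B5–B6, B5–B7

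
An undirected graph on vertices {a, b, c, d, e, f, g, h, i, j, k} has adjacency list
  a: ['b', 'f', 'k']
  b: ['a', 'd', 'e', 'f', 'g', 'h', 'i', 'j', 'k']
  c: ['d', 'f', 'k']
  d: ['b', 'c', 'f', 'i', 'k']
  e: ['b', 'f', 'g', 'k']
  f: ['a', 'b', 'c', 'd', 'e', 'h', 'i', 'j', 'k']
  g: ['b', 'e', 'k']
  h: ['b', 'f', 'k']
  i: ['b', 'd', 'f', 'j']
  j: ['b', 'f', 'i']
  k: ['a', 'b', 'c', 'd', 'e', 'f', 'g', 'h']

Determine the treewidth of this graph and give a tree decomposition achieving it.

The largest bag has 4 vertices, giving width 3; this decomposition certifies tw(G) ≤ 3. Conversely, {b, e, g, k} is a clique of size 4, and the vertices of any clique must share a bag in every tree decomposition; so some bag has ≥ 4 vertices and tw(G) ≥ 3. Hence tw(G) = 3 exactly.

Treewidth 3.
One such decomposition:
Bags: B1 = {b, e, f, k}  B2 = {b, d, f, k}  B3 = {c, d, f, k}  B4 = {b, d, f, i}  B5 = {b, f, h, k}  B6 = {a, b, f, k}  B7 = {b, e, g, k}  B8 = {b, f, i, j}
Tree: B1–B2, B2–B3, B2–B4, B1–B5, B5–B6, B1–B7, B4–B8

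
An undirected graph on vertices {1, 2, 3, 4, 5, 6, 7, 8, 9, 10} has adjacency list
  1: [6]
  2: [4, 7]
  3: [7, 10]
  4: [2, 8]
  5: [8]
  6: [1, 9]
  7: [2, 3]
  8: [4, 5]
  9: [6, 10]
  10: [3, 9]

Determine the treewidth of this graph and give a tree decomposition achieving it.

Treewidth 1.
One optimal decomposition is:
Bags: B1 = {1, 6}  B2 = {6, 9}  B3 = {9, 10}  B4 = {3, 10}  B5 = {3, 7}  B6 = {2, 7}  B7 = {2, 4}  B8 = {4, 8}  B9 = {5, 8}
Tree: B1–B2, B2–B3, B3–B4, B4–B5, B5–B6, B6–B7, B7–B8, B8–B9

Every bag has size at most 2, so the width is 2 − 1 = 1 and tw(G) ≤ 1. Any graph with an edge has treewidth ≥ 1, and G has the edge 1–6. Hence tw(G) = 1 exactly.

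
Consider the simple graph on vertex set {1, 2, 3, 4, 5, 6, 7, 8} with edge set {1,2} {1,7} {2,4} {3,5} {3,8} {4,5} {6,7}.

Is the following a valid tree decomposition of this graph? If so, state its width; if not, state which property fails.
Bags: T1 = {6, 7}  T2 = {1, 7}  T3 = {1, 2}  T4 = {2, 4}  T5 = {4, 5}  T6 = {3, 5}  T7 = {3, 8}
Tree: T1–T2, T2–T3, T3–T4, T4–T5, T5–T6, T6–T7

Yes; width 1.

Every vertex of G appears in some bag (union = {1, 2, 3, 4, 5, 6, 7, 8}); every edge is covered by a bag; and for each vertex v the set of bags containing v is connected in the bag tree. The decomposition is therefore valid. The largest bag has 2 vertices, so the width is 1.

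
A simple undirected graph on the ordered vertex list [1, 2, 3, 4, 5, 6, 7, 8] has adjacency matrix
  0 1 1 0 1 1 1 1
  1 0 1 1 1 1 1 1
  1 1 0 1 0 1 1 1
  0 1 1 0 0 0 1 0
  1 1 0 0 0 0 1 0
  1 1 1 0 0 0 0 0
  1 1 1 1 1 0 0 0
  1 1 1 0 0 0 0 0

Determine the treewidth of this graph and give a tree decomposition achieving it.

Each bag holds 4 vertices, so the decomposition has width 3, which upper-bounds the treewidth. Conversely, {1, 2, 3, 8} is a clique of size 4, and the vertices of any clique must share a bag in every tree decomposition; so some bag has ≥ 4 vertices and tw(G) ≥ 3. Hence tw(G) = 3 exactly.

Treewidth 3.
Bags: B1 = {2, 3, 4, 7}  B2 = {1, 2, 3, 7}  B3 = {1, 2, 3, 6}  B4 = {1, 2, 5, 7}  B5 = {1, 2, 3, 8}
Tree: B1–B2, B2–B3, B2–B4, B2–B5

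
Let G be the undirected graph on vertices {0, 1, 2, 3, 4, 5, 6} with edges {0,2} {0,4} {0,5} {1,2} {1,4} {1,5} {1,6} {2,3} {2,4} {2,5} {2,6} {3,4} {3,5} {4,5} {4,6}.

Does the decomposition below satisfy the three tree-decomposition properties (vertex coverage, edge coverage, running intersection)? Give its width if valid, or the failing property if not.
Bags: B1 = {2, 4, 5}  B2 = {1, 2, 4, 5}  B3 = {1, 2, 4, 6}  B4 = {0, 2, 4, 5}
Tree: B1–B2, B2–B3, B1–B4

A tree decomposition must satisfy three properties: every vertex lies in some bag; for every edge, both endpoints lie together in some bag; and for every vertex, the bags containing it form a connected subtree. Here vertex 3 appears in no bag, so the decomposition is invalid.

No — vertex 3 appears in no bag.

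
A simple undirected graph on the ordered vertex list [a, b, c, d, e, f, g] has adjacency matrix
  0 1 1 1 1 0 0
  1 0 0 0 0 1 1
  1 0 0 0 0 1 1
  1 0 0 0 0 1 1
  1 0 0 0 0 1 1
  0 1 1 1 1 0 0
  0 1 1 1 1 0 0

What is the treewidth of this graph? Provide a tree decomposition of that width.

The largest bag has 4 vertices, giving width 3; this decomposition certifies tw(G) ≤ 3. For the lower bound: the 4 vertex sets {d,f}, {a,e}, {g}, {b} are disjoint, each induces a connected subgraph, and every pair is joined by at least one edge of G. Contracting each set to a single vertex therefore yields K_{4} as a minor, and since treewidth is minor-monotone, tw(G) ≥ tw(K_{4}) = 3. Combining the bounds, tw(G) = 3.

Treewidth 3.
One such decomposition:
Bags: B1 = {a, d, f, g}  B2 = {a, e, f, g}  B3 = {a, b, f, g}  B4 = {a, c, f, g}
Tree: B1–B2, B2–B3, B3–B4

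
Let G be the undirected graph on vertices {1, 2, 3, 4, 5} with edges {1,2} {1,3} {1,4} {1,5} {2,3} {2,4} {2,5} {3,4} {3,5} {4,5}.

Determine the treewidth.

4

A width-4 tree decomposition is:
Bags: B1 = {1, 2, 3, 4, 5}
Tree: (single bag)
A single bag containing all 5 vertices is trivially a valid decomposition of width 4. For the lower bound, the 5 vertices {1, 2, 3, 4, 5} are pairwise adjacent, and any tree decomposition puts a clique entirely inside one bag — forcing width ≥ 4. Combining the bounds, tw(G) = 4.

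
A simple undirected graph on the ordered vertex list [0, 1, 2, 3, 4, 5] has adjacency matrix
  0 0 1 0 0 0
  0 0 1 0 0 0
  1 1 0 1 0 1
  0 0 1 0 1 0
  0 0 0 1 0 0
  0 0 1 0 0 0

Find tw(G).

A width-1 tree decomposition is:
Bags: B1 = {2, 5}  B2 = {0, 2}  B3 = {2, 3}  B4 = {1, 2}  B5 = {3, 4}
Tree: B1–B2, B1–B3, B1–B4, B3–B5
Every bag has size at most 2, so the width is 2 − 1 = 1 and tw(G) ≤ 1. G has an edge, so its treewidth is at least 1. Combining the bounds, tw(G) = 1.

1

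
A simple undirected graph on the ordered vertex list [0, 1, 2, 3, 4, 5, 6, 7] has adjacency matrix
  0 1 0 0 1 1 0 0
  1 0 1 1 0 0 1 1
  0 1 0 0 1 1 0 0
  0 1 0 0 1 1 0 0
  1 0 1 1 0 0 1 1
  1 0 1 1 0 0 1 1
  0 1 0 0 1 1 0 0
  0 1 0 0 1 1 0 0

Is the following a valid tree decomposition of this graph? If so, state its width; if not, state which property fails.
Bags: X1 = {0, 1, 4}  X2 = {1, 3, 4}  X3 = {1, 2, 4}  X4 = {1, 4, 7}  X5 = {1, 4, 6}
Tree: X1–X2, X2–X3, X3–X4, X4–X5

No — vertex 5 appears in no bag.

A tree decomposition must satisfy three properties: every vertex lies in some bag; for every edge, both endpoints lie together in some bag; and for every vertex, the bags containing it form a connected subtree. Here vertex 5 appears in no bag, so the decomposition is invalid.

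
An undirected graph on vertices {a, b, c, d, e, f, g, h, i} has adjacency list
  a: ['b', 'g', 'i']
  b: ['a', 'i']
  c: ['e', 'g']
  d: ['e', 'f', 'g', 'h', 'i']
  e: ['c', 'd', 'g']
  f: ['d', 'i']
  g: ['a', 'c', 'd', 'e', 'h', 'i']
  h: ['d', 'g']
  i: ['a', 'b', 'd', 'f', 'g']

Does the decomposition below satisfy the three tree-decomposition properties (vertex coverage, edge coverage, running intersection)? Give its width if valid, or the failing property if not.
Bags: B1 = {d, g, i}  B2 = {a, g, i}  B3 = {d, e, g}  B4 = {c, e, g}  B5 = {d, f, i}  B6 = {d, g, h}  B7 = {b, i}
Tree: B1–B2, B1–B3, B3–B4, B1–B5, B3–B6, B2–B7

No — edge (a,b) lies in no bag.

A tree decomposition must satisfy three properties: every vertex lies in some bag; for every edge, both endpoints lie together in some bag; and for every vertex, the bags containing it form a connected subtree. Here edge (a,b) lies in no bag, so the decomposition is invalid.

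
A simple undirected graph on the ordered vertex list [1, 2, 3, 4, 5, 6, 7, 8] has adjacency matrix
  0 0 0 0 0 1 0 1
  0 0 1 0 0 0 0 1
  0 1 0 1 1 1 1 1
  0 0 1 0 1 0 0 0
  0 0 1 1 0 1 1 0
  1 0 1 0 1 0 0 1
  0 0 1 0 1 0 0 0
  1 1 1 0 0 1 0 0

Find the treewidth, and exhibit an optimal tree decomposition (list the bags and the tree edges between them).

Each bag holds 3 vertices, so the decomposition has width 2, which upper-bounds the treewidth. On the other hand G contains the 3-clique {1, 6, 8}. A clique must lie in a single bag of any decomposition, so no decomposition can have width below 2. Hence tw(G) = 2 exactly.

Treewidth 2.
One such decomposition:
Bags: B1 = {3, 5, 6}  B2 = {3, 6, 8}  B3 = {3, 4, 5}  B4 = {2, 3, 8}  B5 = {1, 6, 8}  B6 = {3, 5, 7}
Tree: B1–B2, B1–B3, B2–B4, B2–B5, B3–B6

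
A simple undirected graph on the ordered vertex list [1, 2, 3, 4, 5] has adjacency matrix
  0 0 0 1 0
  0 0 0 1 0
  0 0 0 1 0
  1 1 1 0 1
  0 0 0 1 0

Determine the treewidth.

1

A width-1 tree decomposition is:
Bags: B1 = {4, 5}  B2 = {2, 4}  B3 = {1, 4}  B4 = {3, 4}
Tree: B1–B2, B1–B3, B1–B4
The largest bag has 2 vertices, giving width 1; this decomposition certifies tw(G) ≤ 1. G has an edge, so its treewidth is at least 1. Hence tw(G) = 1 exactly.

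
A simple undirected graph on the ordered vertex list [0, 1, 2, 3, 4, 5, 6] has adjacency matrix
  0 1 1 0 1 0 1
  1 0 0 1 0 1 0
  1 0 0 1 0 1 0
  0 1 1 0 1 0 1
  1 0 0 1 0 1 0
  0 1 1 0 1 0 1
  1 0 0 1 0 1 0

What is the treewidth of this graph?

3

A width-3 tree decomposition is:
Bags: B1 = {0, 2, 3, 5}  B2 = {0, 3, 5, 6}  B3 = {0, 3, 4, 5}  B4 = {0, 1, 3, 5}
Tree: B1–B2, B2–B3, B3–B4
The largest bag has 4 vertices, giving width 3; this decomposition certifies tw(G) ≤ 3. For the lower bound: the 4 vertex sets {2,3}, {5,6}, {0}, {4} are disjoint, each induces a connected subgraph, and every pair is joined by at least one edge of G. Contracting each set to a single vertex therefore yields K_{4} as a minor, and since treewidth is minor-monotone, tw(G) ≥ tw(K_{4}) = 3. Combining the bounds, tw(G) = 3.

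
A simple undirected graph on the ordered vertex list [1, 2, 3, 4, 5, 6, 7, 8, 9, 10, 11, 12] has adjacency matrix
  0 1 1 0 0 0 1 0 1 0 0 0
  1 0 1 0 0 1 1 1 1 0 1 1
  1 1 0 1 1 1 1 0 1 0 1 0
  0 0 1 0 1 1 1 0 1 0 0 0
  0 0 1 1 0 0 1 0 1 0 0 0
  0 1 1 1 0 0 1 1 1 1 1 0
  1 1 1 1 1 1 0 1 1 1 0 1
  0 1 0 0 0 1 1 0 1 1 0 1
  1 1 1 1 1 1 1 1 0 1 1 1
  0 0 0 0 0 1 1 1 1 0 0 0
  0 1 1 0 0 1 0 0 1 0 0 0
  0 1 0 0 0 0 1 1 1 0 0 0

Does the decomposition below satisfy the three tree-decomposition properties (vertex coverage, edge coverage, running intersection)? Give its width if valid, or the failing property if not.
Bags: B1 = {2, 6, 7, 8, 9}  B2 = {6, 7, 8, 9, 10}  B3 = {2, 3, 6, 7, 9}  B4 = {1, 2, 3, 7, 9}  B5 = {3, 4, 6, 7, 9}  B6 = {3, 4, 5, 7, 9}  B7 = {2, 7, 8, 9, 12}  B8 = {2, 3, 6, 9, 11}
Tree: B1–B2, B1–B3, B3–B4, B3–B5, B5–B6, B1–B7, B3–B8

Yes; width 4.

Every vertex of G appears in some bag (union = {1, 2, 3, 4, 5, 6, 7, 8, 9, 10, 11, 12}); every edge is covered by a bag; and for each vertex v the set of bags containing v is connected in the bag tree. The decomposition is therefore valid. The largest bag has 5 vertices, so the width is 4.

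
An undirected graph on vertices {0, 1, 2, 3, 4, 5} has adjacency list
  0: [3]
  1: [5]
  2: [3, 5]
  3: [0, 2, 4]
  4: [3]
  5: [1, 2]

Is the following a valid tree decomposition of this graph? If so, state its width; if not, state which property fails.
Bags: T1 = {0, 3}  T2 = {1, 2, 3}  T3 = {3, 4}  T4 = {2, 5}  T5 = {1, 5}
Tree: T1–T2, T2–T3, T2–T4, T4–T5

No — bags containing vertex 1 are not connected in the tree.

A tree decomposition must satisfy three properties: every vertex lies in some bag; for every edge, both endpoints lie together in some bag; and for every vertex, the bags containing it form a connected subtree. Here bags containing vertex 1 are not connected in the tree, so the decomposition is invalid.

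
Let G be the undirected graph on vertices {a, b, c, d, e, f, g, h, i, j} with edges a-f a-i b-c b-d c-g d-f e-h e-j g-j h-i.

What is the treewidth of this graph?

2

A width-2 tree decomposition is:
Bags: B1 = {a, d, f}  B2 = {a, b, d}  B3 = {a, b, c}  B4 = {a, c, g}  B5 = {a, g, j}  B6 = {a, e, j}  B7 = {a, e, h}  B8 = {a, h, i}
Tree: B1–B2, B2–B3, B3–B4, B4–B5, B5–B6, B6–B7, B7–B8
The largest bag has 3 vertices, giving width 2; this decomposition certifies tw(G) ≤ 2. The edges a–f–d–b–c–g–j–e–h–i–a form a cycle, so G is not a tree and its treewidth is at least 2. The upper and lower bounds meet at 2, so that is the treewidth.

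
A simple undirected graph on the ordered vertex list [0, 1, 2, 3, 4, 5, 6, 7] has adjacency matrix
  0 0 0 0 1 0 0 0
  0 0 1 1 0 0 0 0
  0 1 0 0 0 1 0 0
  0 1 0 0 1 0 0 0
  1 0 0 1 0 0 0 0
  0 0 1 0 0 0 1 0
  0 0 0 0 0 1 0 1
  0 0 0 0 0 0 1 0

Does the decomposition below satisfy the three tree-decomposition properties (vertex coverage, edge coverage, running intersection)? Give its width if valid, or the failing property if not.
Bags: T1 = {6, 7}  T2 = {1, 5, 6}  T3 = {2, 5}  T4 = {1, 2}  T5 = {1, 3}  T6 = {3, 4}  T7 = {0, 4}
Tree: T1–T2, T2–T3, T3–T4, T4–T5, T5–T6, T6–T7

No — bags containing vertex 1 are not connected in the tree.

A tree decomposition must satisfy three properties: every vertex lies in some bag; for every edge, both endpoints lie together in some bag; and for every vertex, the bags containing it form a connected subtree. Here bags containing vertex 1 are not connected in the tree, so the decomposition is invalid.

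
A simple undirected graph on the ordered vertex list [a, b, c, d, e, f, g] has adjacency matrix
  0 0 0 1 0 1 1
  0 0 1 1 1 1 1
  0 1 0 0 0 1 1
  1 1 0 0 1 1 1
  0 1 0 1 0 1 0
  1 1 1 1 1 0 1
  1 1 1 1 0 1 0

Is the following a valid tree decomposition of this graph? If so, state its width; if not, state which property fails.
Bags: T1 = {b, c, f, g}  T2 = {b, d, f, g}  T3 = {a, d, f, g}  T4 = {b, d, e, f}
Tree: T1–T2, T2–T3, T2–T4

Yes; width 3.

Every vertex of G appears in some bag (union = {a, b, c, d, e, f, g}); every edge is covered by a bag; and for each vertex v the set of bags containing v is connected in the bag tree. The decomposition is therefore valid. The largest bag has 4 vertices, so the width is 3.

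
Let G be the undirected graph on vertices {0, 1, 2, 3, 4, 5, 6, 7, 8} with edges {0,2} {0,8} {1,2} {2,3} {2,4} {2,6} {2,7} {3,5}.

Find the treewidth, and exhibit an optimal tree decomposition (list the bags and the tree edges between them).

Each bag holds 2 vertices, so the decomposition has width 1, which upper-bounds the treewidth. Since G has at least one edge (e.g. 4–2), it is not an edgeless graph, so tw(G) ≥ 1. Therefore the treewidth is 1.

Treewidth 1.
One such decomposition:
Bags: B1 = {2, 4}  B2 = {2, 6}  B3 = {2, 3}  B4 = {3, 5}  B5 = {0, 2}  B6 = {1, 2}  B7 = {0, 8}  B8 = {2, 7}
Tree: B1–B2, B1–B3, B3–B4, B2–B5, B5–B6, B5–B7, B1–B8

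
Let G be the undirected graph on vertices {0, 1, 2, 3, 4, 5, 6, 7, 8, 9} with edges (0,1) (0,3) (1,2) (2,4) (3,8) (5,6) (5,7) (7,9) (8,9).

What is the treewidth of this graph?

A width-1 tree decomposition is:
Bags: B1 = {2, 4}  B2 = {1, 2}  B3 = {0, 1}  B4 = {0, 3}  B5 = {3, 8}  B6 = {8, 9}  B7 = {7, 9}  B8 = {5, 7}  B9 = {5, 6}
Tree: B1–B2, B2–B3, B3–B4, B4–B5, B5–B6, B6–B7, B7–B8, B8–B9
Every bag has size at most 2, so the width is 2 − 1 = 1 and tw(G) ≤ 1. G has an edge, so its treewidth is at least 1. The upper and lower bounds meet at 1, so that is the treewidth.

1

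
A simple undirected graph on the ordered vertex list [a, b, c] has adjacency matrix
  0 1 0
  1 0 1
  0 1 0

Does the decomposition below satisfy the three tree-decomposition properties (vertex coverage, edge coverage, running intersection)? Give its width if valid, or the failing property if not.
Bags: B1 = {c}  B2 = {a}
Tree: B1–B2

A tree decomposition must satisfy three properties: every vertex lies in some bag; for every edge, both endpoints lie together in some bag; and for every vertex, the bags containing it form a connected subtree. Here vertex b appears in no bag, so the decomposition is invalid.

No — vertex b appears in no bag.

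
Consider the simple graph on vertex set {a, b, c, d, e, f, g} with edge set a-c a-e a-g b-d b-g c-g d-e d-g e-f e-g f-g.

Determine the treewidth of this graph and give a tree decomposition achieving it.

Every bag has size at most 3, so the width is 3 − 1 = 2 and tw(G) ≤ 2. On the other hand G contains the 3-clique {d, e, g}. A clique must lie in a single bag of any decomposition, so no decomposition can have width below 2. Hence tw(G) = 2 exactly.

Treewidth 2.
One such decomposition:
Bags: B1 = {e, f, g}  B2 = {a, e, g}  B3 = {d, e, g}  B4 = {b, d, g}  B5 = {a, c, g}
Tree: B1–B2, B2–B3, B3–B4, B2–B5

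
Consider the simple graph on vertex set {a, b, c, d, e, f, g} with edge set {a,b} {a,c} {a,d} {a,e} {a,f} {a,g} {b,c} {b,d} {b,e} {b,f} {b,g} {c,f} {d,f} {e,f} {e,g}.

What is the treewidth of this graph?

3

A width-3 tree decomposition is:
Bags: B1 = {a, b, e, f}  B2 = {a, b, e, g}  B3 = {a, b, c, f}  B4 = {a, b, d, f}
Tree: B1–B2, B1–B3, B3–B4
The largest bag has 4 vertices, giving width 3; this decomposition certifies tw(G) ≤ 3. For the lower bound, the 4 vertices {a, b, e, g} are pairwise adjacent, and any tree decomposition puts a clique entirely inside one bag — forcing width ≥ 3. Combining the bounds, tw(G) = 3.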